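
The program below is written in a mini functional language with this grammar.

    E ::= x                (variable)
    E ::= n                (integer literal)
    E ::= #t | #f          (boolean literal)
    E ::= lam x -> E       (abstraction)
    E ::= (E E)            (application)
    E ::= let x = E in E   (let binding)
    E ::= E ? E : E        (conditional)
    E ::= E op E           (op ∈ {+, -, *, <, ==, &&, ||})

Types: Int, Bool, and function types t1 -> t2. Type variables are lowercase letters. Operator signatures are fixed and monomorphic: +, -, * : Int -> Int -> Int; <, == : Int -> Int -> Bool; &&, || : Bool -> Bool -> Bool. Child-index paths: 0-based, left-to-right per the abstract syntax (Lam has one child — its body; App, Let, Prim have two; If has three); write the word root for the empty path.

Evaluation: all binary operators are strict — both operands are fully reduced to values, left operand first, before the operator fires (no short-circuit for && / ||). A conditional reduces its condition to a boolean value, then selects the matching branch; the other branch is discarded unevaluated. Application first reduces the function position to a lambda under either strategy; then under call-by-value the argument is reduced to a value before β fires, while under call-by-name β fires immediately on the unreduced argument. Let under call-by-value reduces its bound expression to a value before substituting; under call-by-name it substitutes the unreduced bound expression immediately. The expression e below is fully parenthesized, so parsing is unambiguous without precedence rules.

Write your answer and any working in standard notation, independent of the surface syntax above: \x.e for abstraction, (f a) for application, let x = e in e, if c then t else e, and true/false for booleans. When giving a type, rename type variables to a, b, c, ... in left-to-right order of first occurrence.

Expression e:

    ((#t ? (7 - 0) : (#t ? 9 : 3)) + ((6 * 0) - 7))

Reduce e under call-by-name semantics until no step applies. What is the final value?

Working:
step 0: ((if true then (7 - 0) else (if true then 9 else 3)) + ((6 * 0) - 7))
step 1: [if@0] ((7 - 0) + ((6 * 0) - 7))
step 2: [delta@0] (7 + ((6 * 0) - 7))
step 3: [delta@1.0] (7 + (0 - 7))
step 4: [delta@1] (7 + -7)
step 5: [delta@root] 0

Answer: 0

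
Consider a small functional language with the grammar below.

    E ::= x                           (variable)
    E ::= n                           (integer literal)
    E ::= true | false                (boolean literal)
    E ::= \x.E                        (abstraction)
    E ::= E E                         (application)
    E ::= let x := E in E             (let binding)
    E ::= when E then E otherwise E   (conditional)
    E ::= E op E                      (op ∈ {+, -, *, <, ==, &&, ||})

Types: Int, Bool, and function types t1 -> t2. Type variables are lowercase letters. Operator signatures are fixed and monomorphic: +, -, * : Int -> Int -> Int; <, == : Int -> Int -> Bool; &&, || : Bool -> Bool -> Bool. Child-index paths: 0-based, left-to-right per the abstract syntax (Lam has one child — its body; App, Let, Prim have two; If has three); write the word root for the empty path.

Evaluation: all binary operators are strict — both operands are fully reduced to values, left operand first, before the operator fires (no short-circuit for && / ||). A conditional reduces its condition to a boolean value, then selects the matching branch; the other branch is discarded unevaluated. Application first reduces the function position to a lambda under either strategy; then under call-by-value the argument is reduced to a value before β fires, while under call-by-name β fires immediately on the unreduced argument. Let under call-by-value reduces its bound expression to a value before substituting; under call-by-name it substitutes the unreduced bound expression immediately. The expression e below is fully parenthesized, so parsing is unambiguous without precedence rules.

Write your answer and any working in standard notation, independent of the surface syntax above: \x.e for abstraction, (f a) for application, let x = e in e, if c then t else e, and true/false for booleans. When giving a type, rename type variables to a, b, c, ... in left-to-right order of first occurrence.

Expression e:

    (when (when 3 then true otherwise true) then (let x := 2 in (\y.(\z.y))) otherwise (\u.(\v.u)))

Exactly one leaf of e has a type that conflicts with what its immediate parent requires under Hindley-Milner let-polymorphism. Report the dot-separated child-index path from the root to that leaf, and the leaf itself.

Answer: 0.0 : 3

Derivation:
  unify Int ~ Bool
  FAIL: mismatch Int ~ Bool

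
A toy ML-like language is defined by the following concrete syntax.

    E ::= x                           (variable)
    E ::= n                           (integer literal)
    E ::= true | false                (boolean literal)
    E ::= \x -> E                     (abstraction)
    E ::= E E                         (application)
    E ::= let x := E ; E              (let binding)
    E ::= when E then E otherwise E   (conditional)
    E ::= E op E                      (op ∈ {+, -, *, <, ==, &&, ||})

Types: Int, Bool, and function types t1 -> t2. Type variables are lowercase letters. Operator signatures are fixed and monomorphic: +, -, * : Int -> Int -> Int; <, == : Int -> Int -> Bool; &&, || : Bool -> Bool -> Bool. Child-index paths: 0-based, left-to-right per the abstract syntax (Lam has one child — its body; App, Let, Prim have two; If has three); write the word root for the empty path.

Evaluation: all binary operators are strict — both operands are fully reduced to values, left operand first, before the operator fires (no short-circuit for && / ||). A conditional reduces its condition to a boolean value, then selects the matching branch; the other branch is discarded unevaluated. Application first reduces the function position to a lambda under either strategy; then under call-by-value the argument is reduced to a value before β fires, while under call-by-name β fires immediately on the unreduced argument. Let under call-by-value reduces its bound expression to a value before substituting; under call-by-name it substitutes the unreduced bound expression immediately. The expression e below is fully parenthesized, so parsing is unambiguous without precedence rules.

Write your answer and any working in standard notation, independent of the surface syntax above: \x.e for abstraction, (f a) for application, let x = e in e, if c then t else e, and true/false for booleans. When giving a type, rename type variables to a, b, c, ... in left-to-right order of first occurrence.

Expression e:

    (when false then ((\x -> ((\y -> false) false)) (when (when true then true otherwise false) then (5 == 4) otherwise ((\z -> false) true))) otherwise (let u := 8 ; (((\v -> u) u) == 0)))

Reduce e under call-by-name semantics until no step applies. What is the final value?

Working:
step 0: (if false then ((\x.((\y.false) false)) (if (if true then true else false) then (5 == 4) else ((\z.false) true))) else (let u = 8 in (((\v.u) u) == 0)))
step 1: [if@root] (let u = 8 in (((\v.u) u) == 0))
step 2: [let@root] (((\v.8) 8) == 0)
step 3: [beta@0] (8 == 0)
step 4: [delta@root] false

Answer: false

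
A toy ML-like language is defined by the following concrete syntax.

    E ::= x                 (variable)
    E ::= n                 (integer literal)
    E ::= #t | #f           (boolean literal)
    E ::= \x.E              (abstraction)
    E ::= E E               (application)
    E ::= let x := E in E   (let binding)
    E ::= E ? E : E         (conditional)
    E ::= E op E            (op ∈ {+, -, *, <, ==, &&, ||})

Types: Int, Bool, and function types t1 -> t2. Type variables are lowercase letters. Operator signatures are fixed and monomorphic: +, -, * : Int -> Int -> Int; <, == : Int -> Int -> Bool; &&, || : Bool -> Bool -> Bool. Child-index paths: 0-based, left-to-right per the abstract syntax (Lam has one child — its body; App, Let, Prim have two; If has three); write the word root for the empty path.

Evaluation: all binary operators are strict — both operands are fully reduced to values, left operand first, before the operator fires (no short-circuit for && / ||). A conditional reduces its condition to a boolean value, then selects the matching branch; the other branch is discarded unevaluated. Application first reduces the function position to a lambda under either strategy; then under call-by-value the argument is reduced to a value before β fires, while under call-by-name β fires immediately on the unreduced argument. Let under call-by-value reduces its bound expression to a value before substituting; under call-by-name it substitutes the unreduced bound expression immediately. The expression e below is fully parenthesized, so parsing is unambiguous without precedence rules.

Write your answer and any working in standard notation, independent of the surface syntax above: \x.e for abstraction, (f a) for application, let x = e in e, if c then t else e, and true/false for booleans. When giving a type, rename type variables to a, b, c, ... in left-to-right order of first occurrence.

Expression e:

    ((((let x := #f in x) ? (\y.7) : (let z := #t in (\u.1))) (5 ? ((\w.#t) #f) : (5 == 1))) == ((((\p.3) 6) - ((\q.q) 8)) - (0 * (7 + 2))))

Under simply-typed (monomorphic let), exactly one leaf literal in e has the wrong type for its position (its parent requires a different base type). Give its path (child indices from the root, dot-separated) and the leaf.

Answer: 0.1.0 : 5

Working:
let x : Bool
x : Bool
  unify Bool ~ Bool
\y._ : a -> Int
let z : Bool
\u._ : b -> Int
  unify a -> Int ~ b -> Int
  unify a ~ b
  unify Int ~ Int
  unify Int ~ Bool
  FAIL: mismatch Int ~ Bool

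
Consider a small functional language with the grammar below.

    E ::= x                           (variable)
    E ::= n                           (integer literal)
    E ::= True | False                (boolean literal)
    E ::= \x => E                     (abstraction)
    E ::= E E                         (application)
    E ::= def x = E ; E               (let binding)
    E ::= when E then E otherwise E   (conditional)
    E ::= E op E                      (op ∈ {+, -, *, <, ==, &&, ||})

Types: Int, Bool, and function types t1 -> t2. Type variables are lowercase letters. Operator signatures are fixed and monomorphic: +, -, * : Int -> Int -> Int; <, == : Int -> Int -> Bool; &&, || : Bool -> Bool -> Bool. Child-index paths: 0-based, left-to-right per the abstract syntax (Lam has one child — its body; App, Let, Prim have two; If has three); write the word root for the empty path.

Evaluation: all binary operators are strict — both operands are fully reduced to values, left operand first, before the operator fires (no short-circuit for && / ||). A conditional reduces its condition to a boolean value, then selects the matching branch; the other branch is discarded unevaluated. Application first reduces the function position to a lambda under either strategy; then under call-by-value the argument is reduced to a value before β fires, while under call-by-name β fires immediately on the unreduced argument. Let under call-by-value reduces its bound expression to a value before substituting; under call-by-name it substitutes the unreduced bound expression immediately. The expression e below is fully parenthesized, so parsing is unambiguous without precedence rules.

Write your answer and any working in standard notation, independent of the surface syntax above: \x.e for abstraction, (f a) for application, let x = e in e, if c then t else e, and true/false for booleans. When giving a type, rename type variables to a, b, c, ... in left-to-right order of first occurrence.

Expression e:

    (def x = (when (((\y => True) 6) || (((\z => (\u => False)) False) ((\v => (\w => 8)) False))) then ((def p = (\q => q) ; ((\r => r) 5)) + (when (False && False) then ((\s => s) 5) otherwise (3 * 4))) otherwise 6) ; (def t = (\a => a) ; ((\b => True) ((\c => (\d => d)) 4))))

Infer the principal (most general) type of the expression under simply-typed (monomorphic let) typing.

Answer: Bool

Trace:
\y._ : a -> Bool
  unify a -> Bool ~ Int -> b
  unify a ~ Int
  unify Bool ~ b
_ _ : Bool
  unify Bool ~ Bool
\u._ : d -> Bool
\z._ : c -> d -> Bool
  unify c -> d -> Bool ~ Bool -> e
  unify c ~ Bool
  unify d -> Bool ~ e
_ _ : d -> Bool
\w._ : g -> Int
\v._ : f -> g -> Int
  unify f -> g -> Int ~ Bool -> h
  unify f ~ Bool
  unify g -> Int ~ h
_ _ : g -> Int
  unify d -> Bool ~ (g -> Int) -> i
  unify d ~ g -> Int
  unify Bool ~ i
_ _ : Bool
  unify Bool ~ Bool
  unify Bool ~ Bool
q : j
\q._ : j -> j
let p : j -> j
r : k
\r._ : k -> k
  unify k -> k ~ Int -> l
  unify k ~ Int
  unify Int ~ l
_ _ : Int
  unify Int ~ Int
  unify Bool ~ Bool
  unify Bool ~ Bool
  unify Bool ~ Bool
s : m
\s._ : m -> m
  unify m -> m ~ Int -> n
  unify m ~ Int
  unify Int ~ n
_ _ : Int
  unify Int ~ Int
  unify Int ~ Int
  unify Int ~ Int
  unify Int ~ Int
  unify Int ~ Int
let x : Int
a : o
\a._ : o -> o
let t : o -> o
\b._ : p -> Bool
d : r
\d._ : r -> r
\c._ : q -> r -> r
  unify q -> r -> r ~ Int -> s
  unify q ~ Int
  unify r -> r ~ s
_ _ : r -> r
  unify p -> Bool ~ (r -> r) -> t
  unify p ~ r -> r
  unify Bool ~ t
_ _ : Bool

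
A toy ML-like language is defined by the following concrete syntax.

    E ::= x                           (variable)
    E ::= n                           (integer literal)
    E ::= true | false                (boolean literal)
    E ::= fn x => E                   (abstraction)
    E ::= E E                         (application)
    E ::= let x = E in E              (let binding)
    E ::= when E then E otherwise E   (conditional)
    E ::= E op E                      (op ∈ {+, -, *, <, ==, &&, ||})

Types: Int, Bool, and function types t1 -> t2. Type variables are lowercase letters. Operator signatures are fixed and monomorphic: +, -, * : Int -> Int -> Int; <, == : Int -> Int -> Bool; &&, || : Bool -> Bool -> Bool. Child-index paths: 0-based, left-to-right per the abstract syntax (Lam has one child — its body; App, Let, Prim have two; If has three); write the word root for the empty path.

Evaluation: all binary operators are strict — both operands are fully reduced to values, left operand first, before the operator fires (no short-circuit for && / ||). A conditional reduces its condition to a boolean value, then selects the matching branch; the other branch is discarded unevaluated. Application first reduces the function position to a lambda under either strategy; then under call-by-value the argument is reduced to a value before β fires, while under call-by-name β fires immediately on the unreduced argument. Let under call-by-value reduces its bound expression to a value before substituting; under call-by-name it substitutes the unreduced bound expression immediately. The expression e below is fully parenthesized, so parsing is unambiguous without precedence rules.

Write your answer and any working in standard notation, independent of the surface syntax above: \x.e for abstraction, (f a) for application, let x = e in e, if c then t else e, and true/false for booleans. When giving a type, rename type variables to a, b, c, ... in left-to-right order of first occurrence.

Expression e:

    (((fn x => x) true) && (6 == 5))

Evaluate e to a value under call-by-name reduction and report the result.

Answer: false

Derivation:
step 0: (((\x.x) true) && (6 == 5))
step 1: [beta@0] (true && (6 == 5))
step 2: [delta@1] (true && false)
step 3: [delta@root] false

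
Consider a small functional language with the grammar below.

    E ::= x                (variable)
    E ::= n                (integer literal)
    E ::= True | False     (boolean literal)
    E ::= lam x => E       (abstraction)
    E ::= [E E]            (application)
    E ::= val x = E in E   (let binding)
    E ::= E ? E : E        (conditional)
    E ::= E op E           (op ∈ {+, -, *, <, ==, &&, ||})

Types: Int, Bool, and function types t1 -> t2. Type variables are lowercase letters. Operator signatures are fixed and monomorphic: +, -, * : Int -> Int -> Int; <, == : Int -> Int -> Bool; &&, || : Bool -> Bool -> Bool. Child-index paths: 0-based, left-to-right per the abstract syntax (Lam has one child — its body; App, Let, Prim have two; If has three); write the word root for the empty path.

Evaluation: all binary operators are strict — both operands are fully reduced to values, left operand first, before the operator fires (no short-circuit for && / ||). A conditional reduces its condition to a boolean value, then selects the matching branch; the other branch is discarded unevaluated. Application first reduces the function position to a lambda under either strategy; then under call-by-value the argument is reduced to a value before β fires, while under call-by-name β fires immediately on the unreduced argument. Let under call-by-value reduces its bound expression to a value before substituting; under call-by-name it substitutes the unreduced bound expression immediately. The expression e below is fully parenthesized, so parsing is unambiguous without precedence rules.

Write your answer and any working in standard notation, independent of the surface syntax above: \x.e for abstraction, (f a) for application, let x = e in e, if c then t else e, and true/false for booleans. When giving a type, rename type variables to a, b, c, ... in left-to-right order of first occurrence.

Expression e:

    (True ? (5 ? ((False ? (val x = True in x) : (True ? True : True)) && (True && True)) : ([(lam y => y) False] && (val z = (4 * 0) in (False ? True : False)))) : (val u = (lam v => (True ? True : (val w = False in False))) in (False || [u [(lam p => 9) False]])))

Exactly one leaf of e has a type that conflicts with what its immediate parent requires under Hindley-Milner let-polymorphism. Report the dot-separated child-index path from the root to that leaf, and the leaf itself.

Derivation:
  unify Bool ~ Bool
  unify Int ~ Bool
  FAIL: mismatch Int ~ Bool

Answer: 1.0 : 5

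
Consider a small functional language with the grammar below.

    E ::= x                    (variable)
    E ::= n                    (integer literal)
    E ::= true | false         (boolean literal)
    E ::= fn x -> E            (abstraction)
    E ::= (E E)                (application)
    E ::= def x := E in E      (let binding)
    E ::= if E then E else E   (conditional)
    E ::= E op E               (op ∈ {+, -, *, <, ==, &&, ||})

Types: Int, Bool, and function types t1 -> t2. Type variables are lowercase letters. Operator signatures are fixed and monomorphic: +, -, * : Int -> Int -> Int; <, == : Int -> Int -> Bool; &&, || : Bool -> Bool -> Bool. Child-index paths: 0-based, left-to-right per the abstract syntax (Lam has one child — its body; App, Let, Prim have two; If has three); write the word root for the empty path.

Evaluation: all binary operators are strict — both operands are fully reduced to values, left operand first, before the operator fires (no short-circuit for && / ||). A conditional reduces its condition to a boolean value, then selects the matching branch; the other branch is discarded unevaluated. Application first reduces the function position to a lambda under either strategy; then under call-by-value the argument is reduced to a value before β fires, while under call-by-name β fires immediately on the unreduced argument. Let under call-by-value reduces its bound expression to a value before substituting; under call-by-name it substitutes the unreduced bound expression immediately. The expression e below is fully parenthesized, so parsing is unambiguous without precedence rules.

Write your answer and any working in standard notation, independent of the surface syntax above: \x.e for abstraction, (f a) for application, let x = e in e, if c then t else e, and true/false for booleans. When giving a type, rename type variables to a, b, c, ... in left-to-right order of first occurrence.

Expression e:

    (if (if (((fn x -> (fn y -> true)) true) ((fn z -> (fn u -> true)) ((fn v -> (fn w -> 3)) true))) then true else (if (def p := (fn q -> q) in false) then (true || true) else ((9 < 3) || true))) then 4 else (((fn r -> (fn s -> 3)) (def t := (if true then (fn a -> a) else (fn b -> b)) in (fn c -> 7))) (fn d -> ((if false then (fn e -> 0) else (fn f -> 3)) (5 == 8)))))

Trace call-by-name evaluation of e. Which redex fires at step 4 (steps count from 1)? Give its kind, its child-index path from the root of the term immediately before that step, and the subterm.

Answer: if at root : (if true then 4 else (((\r.(\s.3)) (let t = (if true then (\a.a) else (\b.b)) in (\c.7))) (\d.((if false then (\e.0) else (\f.3)) (5 == 8)))))

Trace:
step 0: (if (if (((\x.(\y.true)) true) ((\z.(\u.true)) ((\v.(\w.3)) true))) then true else (if (let p = (\q.q) in false) then (true || true) else ((9 < 3) || true))) then 4 else (((\r.(\s.3)) (let t = (if true then (\a.a) else (\b.b)) in (\c.7))) (\d.((if false then (\e.0) else (\f.3)) (5 == 8)))))
step 1: [beta@0.0.0] (if (if ((\y.true) ((\z.(\u.true)) ((\v.(\w.3)) true))) then true else (if (let p = (\q.q) in false) then (true || true) else ((9 < 3) || true))) then 4 else (((\r.(\s.3)) (let t = (if true then (\a.a) else (\b.b)) in (\c.7))) (\d.((if false then (\e.0) else (\f.3)) (5 == 8)))))
step 2: [beta@0.0] (if (if true then true else (if (let p = (\q.q) in false) then (true || true) else ((9 < 3) || true))) then 4 else (((\r.(\s.3)) (let t = (if true then (\a.a) else (\b.b)) in (\c.7))) (\d.((if false then (\e.0) else (\f.3)) (5 == 8)))))
step 3: [if@0] (if true then 4 else (((\r.(\s.3)) (let t = (if true then (\a.a) else (\b.b)) in (\c.7))) (\d.((if false then (\e.0) else (\f.3)) (5 == 8)))))
step 4: [if@root] 4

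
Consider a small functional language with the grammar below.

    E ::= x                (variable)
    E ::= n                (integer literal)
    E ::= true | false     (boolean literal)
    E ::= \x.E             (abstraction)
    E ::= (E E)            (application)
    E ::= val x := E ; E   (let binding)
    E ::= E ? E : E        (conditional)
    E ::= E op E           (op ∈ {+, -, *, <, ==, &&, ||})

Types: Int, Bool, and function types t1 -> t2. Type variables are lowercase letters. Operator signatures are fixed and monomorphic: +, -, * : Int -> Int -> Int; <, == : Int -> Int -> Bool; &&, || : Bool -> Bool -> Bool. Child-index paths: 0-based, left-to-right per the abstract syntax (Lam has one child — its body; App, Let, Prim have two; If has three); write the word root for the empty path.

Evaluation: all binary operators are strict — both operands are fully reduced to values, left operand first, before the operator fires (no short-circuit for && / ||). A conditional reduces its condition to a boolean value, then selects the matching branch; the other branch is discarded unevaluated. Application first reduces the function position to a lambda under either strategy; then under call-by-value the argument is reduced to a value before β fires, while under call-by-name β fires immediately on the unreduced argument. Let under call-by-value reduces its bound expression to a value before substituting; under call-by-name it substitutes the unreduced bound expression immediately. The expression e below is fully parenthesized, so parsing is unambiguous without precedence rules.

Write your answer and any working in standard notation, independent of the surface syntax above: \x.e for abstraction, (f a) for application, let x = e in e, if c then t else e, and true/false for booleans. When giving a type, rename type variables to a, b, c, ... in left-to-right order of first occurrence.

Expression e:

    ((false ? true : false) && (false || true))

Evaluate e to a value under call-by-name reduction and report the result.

Answer: false

Derivation:
step 0: ((if false then true else false) && (false || true))
step 1: [if@0] (false && (false || true))
step 2: [delta@1] (false && true)
step 3: [delta@root] false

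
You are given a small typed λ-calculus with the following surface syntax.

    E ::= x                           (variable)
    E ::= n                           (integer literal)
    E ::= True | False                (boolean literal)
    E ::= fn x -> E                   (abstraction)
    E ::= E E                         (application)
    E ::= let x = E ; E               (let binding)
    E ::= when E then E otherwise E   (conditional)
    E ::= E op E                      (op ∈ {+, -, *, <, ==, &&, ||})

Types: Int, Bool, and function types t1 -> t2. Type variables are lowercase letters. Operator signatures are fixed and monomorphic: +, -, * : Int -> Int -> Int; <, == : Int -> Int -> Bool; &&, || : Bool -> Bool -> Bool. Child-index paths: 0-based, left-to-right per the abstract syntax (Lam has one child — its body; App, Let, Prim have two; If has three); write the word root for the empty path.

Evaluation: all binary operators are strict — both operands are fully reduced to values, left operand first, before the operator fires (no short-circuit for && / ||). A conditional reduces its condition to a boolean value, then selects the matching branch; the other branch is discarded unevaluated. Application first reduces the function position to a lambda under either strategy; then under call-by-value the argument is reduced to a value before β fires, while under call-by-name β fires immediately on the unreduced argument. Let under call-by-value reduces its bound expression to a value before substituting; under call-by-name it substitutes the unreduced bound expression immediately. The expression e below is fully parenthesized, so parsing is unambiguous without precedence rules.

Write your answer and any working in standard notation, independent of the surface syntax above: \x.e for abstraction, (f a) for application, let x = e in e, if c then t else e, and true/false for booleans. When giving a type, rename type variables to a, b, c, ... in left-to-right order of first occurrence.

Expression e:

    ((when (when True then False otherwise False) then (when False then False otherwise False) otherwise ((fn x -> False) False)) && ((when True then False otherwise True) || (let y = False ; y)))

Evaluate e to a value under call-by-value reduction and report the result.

Derivation:
step 0: ((if (if true then false else false) then (if false then false else false) else ((\x.false) false)) && ((if true then false else true) || (let y = false in y)))
step 1: [if@0.0] ((if false then (if false then false else false) else ((\x.false) false)) && ((if true then false else true) || (let y = false in y)))
step 2: [if@0] (((\x.false) false) && ((if true then false else true) || (let y = false in y)))
step 3: [beta@0] (false && ((if true then false else true) || (let y = false in y)))
step 4: [if@1.0] (false && (false || (let y = false in y)))
step 5: [let@1.1] (false && (false || false))
step 6: [delta@1] (false && false)
step 7: [delta@root] false

Answer: false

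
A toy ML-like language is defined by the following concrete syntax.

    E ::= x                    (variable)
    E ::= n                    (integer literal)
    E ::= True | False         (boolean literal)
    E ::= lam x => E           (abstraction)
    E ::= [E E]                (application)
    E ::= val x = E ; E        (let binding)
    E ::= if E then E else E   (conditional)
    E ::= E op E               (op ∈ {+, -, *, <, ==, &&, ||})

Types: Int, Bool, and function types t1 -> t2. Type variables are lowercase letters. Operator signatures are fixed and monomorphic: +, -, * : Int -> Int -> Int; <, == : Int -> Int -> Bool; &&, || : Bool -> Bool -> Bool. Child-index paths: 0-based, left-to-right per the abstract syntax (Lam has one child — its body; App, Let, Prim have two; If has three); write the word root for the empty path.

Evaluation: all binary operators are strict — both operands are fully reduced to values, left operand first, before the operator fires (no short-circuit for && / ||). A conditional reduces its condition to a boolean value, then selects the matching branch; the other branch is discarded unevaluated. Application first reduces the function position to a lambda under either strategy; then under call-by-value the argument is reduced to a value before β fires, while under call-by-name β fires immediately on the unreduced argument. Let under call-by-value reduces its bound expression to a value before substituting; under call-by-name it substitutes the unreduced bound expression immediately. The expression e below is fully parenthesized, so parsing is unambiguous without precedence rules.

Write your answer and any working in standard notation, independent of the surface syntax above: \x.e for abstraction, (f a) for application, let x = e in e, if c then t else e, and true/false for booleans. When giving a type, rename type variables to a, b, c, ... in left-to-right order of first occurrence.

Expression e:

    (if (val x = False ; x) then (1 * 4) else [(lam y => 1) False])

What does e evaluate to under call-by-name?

Answer: 1

Trace:
step 0: (if (let x = false in x) then (1 * 4) else ((\y.1) false))
step 1: [let@0] (if false then (1 * 4) else ((\y.1) false))
step 2: [if@root] ((\y.1) false)
step 3: [beta@root] 1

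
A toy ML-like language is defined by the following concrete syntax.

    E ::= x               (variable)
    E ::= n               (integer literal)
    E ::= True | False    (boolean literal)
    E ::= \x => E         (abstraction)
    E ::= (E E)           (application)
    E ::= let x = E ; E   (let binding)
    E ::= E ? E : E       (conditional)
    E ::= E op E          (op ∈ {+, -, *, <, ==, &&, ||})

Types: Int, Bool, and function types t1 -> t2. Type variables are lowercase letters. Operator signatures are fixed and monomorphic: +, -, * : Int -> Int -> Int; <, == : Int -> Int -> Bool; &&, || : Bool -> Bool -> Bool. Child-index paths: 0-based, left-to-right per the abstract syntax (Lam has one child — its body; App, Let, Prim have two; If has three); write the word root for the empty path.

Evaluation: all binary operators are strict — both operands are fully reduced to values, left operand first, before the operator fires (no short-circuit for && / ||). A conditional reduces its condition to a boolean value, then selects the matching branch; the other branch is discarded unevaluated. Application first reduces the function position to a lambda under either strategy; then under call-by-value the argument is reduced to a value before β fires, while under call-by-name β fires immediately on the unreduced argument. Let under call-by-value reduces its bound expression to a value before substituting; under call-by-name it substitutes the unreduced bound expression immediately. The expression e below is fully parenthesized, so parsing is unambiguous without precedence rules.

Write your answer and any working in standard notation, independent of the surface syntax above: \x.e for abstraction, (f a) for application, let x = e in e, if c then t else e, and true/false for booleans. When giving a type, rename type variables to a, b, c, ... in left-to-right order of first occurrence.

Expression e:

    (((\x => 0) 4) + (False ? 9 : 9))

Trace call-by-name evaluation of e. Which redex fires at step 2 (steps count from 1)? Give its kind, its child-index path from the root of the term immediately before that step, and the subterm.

Answer: if at 1 : (if false then 9 else 9)

Working:
step 0: (((\x.0) 4) + (if false then 9 else 9))
step 1: [beta@0] (0 + (if false then 9 else 9))
step 2: [if@1] (0 + 9)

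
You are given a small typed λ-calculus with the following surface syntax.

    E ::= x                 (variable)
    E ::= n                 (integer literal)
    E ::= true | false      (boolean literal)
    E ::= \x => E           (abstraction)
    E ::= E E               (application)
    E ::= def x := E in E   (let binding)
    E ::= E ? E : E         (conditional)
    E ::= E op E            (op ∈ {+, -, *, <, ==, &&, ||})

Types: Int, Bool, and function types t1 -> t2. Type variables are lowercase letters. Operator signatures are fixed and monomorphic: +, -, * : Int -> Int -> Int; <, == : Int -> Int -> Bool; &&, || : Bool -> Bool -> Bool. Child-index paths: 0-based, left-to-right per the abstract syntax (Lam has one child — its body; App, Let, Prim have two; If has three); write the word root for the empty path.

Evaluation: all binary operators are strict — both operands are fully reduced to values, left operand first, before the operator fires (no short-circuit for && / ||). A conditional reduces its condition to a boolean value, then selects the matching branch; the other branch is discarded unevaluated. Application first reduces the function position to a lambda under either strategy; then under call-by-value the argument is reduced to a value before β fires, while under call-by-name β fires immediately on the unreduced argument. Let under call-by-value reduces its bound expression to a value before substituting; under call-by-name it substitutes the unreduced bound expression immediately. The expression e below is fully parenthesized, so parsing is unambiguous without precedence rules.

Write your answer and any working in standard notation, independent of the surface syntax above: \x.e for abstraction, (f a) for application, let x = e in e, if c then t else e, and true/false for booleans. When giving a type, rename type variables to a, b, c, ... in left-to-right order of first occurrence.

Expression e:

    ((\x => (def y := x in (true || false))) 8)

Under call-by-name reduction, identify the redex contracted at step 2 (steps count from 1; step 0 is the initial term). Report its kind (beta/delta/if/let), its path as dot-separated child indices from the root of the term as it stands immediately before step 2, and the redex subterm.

Working:
step 0: ((\x.(let y = x in (true || false))) 8)
step 1: [beta@root] (let y = 8 in (true || false))
step 2: [let@root] (true || false)

Answer: let at root : (let y = 8 in (true || false))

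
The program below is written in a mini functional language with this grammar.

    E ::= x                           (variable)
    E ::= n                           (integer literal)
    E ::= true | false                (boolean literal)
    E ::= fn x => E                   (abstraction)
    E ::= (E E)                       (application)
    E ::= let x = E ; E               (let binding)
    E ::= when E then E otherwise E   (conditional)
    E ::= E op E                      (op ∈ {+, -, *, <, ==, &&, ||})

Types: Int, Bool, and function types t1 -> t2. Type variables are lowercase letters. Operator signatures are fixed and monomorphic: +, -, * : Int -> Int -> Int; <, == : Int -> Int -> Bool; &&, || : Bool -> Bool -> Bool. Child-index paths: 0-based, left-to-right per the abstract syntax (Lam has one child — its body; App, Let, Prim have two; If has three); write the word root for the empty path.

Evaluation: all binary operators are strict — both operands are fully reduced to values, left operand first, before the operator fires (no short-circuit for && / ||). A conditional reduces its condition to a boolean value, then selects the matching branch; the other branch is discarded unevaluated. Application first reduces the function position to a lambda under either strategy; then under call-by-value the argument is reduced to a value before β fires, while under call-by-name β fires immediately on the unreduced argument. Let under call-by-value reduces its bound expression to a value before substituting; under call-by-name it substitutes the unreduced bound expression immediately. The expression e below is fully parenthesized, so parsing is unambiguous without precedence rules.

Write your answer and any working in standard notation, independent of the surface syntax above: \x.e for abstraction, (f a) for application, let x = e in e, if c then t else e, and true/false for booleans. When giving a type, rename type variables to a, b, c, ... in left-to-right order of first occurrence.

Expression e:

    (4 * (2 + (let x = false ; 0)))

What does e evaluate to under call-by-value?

Answer: 8

Derivation:
step 0: (4 * (2 + (let x = false in 0)))
step 1: [let@1.1] (4 * (2 + 0))
step 2: [delta@1] (4 * 2)
step 3: [delta@root] 8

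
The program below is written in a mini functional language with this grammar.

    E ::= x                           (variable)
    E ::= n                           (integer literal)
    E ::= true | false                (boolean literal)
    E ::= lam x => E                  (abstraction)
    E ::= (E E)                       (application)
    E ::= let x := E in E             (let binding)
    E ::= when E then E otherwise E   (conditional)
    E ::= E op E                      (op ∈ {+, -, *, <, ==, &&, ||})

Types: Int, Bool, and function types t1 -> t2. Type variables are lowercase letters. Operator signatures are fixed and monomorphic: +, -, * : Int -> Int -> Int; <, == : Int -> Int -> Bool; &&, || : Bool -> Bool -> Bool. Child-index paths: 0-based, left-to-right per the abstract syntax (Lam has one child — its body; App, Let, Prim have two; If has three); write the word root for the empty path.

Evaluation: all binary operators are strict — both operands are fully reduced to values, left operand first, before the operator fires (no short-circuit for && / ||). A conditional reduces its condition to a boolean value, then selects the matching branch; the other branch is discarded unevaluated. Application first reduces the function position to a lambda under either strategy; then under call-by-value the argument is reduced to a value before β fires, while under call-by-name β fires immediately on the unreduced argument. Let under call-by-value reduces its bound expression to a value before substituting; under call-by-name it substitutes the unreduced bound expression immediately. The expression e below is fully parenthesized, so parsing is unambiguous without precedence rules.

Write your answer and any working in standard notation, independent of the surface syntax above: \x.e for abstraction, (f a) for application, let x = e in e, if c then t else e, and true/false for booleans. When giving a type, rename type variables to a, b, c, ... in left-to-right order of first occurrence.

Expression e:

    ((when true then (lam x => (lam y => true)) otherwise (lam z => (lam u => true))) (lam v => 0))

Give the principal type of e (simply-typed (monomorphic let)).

Trace:
  unify Bool ~ Bool
\y._ : b -> Bool
\x._ : a -> b -> Bool
\u._ : d -> Bool
\z._ : c -> d -> Bool
  unify a -> b -> Bool ~ c -> d -> Bool
  unify a ~ c
  unify b -> Bool ~ d -> Bool
  unify b ~ d
  unify Bool ~ Bool
\v._ : e -> Int
  unify c -> d -> Bool ~ (e -> Int) -> f
  unify c ~ e -> Int
  unify d -> Bool ~ f
_ _ : d -> Bool

Answer: a -> Bool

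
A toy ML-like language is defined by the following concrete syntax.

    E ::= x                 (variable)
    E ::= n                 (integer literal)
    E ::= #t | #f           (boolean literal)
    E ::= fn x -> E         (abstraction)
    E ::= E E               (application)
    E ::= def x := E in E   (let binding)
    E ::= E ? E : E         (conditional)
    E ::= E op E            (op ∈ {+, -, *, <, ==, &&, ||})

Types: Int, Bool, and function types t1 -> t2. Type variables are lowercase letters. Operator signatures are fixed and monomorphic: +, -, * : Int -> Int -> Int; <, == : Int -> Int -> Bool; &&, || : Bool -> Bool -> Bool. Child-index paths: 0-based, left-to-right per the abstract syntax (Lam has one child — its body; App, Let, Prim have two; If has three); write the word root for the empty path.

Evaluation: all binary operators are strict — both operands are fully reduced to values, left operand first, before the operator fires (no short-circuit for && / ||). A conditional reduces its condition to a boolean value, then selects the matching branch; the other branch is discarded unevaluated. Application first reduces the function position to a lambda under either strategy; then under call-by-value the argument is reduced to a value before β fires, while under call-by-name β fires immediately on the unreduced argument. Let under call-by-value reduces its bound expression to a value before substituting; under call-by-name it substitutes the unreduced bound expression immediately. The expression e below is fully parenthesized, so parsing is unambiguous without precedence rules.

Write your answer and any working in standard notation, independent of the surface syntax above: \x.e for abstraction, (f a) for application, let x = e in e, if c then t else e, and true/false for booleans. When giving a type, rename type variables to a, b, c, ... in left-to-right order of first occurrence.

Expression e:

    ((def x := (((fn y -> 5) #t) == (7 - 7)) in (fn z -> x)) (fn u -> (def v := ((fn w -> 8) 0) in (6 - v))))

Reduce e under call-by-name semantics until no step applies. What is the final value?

Answer: false

Trace:
step 0: ((let x = (((\y.5) true) == (7 - 7)) in (\z.x)) (\u.(let v = ((\w.8) 0) in (6 - v))))
step 1: [let@0] ((\z.(((\y.5) true) == (7 - 7))) (\u.(let v = ((\w.8) 0) in (6 - v))))
step 2: [beta@root] (((\y.5) true) == (7 - 7))
step 3: [beta@0] (5 == (7 - 7))
step 4: [delta@1] (5 == 0)
step 5: [delta@root] false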